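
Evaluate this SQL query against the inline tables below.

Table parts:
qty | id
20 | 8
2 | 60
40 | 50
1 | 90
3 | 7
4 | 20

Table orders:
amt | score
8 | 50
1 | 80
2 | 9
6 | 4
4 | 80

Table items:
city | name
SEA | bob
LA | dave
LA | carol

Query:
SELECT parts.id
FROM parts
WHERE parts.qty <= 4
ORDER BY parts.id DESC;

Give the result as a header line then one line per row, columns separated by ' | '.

== RESULT ==
parts.id
90
60
20
7

Derivation:
After WHERE (4 rows):
parts.qty | parts.id
2 | 60
1 | 90
3 | 7
4 | 20
After SELECT (4 rows):
parts.id
60
90
7
20
After ORDER BY (4 rows):
parts.id
90
60
20
7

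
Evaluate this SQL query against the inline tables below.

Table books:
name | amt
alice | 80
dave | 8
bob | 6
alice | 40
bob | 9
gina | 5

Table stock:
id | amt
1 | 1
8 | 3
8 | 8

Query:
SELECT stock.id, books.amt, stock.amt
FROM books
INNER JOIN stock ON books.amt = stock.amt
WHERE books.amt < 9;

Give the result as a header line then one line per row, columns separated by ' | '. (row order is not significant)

== RESULT ==
stock.id | books.amt | stock.amt
8 | 8 | 8

Derivation:
After JOIN stock (1 rows):
books.name | books.amt | stock.id | stock.amt
dave | 8 | 8 | 8
After WHERE (1 rows):
books.name | books.amt | stock.id | stock.amt
dave | 8 | 8 | 8
After SELECT (1 rows):
stock.id | books.amt | stock.amt
8 | 8 | 8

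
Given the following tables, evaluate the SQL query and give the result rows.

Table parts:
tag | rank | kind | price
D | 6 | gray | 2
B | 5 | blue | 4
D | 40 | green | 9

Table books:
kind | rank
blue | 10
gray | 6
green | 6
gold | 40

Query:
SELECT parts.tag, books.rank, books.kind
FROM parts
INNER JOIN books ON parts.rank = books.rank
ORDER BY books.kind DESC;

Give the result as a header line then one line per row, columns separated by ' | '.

== RESULT ==
parts.tag | books.rank | books.kind
D | 6 | green
D | 6 | gray
D | 40 | gold

Derivation:
After JOIN books (3 rows):
parts.tag | parts.rank | parts.kind | parts.price | books.kind | books.rank
D | 6 | gray | 2 | gray | 6
D | 6 | gray | 2 | green | 6
D | 40 | green | 9 | gold | 40
After SELECT (3 rows):
parts.tag | books.rank | books.kind
D | 6 | gray
D | 6 | green
D | 40 | gold
After ORDER BY (3 rows):
parts.tag | books.rank | books.kind
D | 6 | green
D | 6 | gray
D | 40 | gold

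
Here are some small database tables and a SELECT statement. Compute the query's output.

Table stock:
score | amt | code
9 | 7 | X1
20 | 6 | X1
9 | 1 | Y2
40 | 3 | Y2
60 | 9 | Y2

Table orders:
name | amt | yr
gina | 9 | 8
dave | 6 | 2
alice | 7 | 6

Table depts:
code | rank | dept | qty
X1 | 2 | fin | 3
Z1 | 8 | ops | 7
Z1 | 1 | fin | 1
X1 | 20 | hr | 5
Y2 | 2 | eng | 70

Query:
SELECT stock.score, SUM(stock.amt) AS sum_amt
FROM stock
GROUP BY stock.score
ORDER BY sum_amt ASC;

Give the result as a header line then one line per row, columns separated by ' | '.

After GROUP BY (4 rows):
stock.score | sum_amt
9 | 8
20 | 6
40 | 3
60 | 9
After ORDER BY (4 rows):
stock.score | sum_amt
40 | 3
20 | 6
9 | 8
60 | 9

== RESULT ==
stock.score | sum_amt
40 | 3
20 | 6
9 | 8
60 | 9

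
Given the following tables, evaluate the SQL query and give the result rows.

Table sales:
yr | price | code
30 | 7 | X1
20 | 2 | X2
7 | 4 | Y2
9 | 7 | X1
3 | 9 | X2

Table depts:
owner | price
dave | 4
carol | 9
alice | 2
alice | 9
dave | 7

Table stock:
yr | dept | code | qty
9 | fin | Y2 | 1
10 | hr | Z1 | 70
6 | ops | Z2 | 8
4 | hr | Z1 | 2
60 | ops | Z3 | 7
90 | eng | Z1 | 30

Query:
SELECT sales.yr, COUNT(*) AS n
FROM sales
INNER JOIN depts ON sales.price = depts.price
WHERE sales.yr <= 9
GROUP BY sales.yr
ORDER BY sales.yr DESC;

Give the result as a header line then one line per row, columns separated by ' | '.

After JOIN depts (6 rows):
sales.yr | sales.price | sales.code | depts.owner | depts.price
30 | 7 | X1 | dave | 7
20 | 2 | X2 | alice | 2
7 | 4 | Y2 | dave | 4
9 | 7 | X1 | dave | 7
3 | 9 | X2 | carol | 9
3 | 9 | X2 | alice | 9
After WHERE (4 rows):
sales.yr | sales.price | sales.code | depts.owner | depts.price
7 | 4 | Y2 | dave | 4
9 | 7 | X1 | dave | 7
3 | 9 | X2 | carol | 9
3 | 9 | X2 | alice | 9
After GROUP BY (3 rows):
sales.yr | n
7 | 1
9 | 1
3 | 2
After ORDER BY (3 rows):
sales.yr | n
9 | 1
7 | 1
3 | 2

== RESULT ==
sales.yr | n
9 | 1
7 | 1
3 | 2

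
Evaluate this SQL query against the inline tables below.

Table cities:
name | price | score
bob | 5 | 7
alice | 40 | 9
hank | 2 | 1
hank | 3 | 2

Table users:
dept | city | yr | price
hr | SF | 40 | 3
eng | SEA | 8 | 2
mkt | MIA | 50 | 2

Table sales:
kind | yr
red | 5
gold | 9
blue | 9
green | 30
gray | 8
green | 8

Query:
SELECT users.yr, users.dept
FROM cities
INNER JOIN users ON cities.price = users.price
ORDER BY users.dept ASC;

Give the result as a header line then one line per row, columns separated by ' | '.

== RESULT ==
users.yr | users.dept
8 | eng
40 | hr
50 | mkt

Derivation:
After JOIN users (3 rows):
cities.name | cities.price | cities.score | users.dept | users.city | users.yr | users.price
hank | 2 | 1 | eng | SEA | 8 | 2
hank | 2 | 1 | mkt | MIA | 50 | 2
hank | 3 | 2 | hr | SF | 40 | 3
After SELECT (3 rows):
users.yr | users.dept
8 | eng
50 | mkt
40 | hr
After ORDER BY (3 rows):
users.yr | users.dept
8 | eng
40 | hr
50 | mkt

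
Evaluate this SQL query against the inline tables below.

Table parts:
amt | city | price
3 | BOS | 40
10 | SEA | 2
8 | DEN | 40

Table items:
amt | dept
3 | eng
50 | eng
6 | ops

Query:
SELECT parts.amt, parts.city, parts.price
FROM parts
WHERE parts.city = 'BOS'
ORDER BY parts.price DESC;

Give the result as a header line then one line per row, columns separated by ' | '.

== RESULT ==
parts.amt | parts.city | parts.price
3 | BOS | 40

Derivation:
After WHERE (1 rows):
parts.amt | parts.city | parts.price
3 | BOS | 40
After SELECT (1 rows):
parts.amt | parts.city | parts.price
3 | BOS | 40
After ORDER BY (1 rows):
parts.amt | parts.city | parts.price
3 | BOS | 40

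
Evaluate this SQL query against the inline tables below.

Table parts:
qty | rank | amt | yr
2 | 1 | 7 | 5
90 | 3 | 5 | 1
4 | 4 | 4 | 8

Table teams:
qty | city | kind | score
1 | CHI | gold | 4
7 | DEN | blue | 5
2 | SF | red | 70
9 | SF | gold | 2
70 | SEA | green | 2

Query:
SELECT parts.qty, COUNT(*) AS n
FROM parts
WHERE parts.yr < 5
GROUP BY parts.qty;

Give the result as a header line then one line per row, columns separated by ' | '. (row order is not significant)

After WHERE (1 rows):
parts.qty | parts.rank | parts.amt | parts.yr
90 | 3 | 5 | 1
After GROUP BY (1 rows):
parts.qty | n
90 | 1

== RESULT ==
parts.qty | n
90 | 1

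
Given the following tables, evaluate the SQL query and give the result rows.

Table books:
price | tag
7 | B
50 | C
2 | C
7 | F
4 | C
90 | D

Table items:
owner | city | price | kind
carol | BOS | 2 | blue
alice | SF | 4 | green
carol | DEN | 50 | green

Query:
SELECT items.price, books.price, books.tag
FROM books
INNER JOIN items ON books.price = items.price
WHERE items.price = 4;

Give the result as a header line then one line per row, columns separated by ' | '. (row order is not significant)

== RESULT ==
items.price | books.price | books.tag
4 | 4 | C

Derivation:
After JOIN items (3 rows):
books.price | books.tag | items.owner | items.city | items.price | items.kind
50 | C | carol | DEN | 50 | green
2 | C | carol | BOS | 2 | blue
4 | C | alice | SF | 4 | green
After WHERE (1 rows):
books.price | books.tag | items.owner | items.city | items.price | items.kind
4 | C | alice | SF | 4 | green
After SELECT (1 rows):
items.price | books.price | books.tag
4 | 4 | C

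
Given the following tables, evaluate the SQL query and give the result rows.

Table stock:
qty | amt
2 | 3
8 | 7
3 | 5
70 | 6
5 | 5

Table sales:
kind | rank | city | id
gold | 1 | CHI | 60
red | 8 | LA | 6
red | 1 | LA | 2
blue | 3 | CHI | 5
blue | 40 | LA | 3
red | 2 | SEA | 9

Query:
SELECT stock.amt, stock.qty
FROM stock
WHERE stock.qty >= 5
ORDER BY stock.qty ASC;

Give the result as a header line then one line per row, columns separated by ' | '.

== RESULT ==
stock.amt | stock.qty
5 | 5
7 | 8
6 | 70

Derivation:
After WHERE (3 rows):
stock.qty | stock.amt
8 | 7
70 | 6
5 | 5
After SELECT (3 rows):
stock.amt | stock.qty
7 | 8
6 | 70
5 | 5
After ORDER BY (3 rows):
stock.amt | stock.qty
5 | 5
7 | 8
6 | 70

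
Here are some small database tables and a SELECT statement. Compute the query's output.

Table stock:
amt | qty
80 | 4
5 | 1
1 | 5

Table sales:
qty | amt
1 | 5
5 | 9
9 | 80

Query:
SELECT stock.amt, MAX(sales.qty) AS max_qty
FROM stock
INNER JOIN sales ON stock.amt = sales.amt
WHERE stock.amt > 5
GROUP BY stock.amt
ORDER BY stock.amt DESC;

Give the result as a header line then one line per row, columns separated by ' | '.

After JOIN sales (2 rows):
stock.amt | stock.qty | sales.qty | sales.amt
80 | 4 | 9 | 80
5 | 1 | 1 | 5
After WHERE (1 rows):
stock.amt | stock.qty | sales.qty | sales.amt
80 | 4 | 9 | 80
After GROUP BY (1 rows):
stock.amt | max_qty
80 | 9
After ORDER BY (1 rows):
stock.amt | max_qty
80 | 9

== RESULT ==
stock.amt | max_qty
80 | 9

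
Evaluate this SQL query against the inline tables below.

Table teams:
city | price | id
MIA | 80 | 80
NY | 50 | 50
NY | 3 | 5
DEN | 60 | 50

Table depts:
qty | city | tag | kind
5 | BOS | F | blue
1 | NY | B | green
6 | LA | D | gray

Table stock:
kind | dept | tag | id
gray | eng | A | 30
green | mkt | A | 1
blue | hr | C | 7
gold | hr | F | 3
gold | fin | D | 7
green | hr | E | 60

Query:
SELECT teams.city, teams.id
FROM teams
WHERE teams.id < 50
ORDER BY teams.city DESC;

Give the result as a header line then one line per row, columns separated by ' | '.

After WHERE (1 rows):
teams.city | teams.price | teams.id
NY | 3 | 5
After SELECT (1 rows):
teams.city | teams.id
NY | 5
After ORDER BY (1 rows):
teams.city | teams.id
NY | 5

== RESULT ==
teams.city | teams.id
NY | 5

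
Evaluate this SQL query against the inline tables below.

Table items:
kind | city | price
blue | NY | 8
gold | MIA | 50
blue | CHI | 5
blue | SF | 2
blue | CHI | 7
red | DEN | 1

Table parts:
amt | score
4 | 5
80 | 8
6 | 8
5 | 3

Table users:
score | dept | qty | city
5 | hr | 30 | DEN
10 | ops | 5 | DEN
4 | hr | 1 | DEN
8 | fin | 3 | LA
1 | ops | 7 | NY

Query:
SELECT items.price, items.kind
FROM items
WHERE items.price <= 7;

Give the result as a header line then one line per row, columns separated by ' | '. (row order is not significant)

== RESULT ==
items.price | items.kind
5 | blue
2 | blue
7 | blue
1 | red

Derivation:
After WHERE (4 rows):
items.kind | items.city | items.price
blue | CHI | 5
blue | SF | 2
blue | CHI | 7
red | DEN | 1
After SELECT (4 rows):
items.price | items.kind
5 | blue
2 | blue
7 | blue
1 | red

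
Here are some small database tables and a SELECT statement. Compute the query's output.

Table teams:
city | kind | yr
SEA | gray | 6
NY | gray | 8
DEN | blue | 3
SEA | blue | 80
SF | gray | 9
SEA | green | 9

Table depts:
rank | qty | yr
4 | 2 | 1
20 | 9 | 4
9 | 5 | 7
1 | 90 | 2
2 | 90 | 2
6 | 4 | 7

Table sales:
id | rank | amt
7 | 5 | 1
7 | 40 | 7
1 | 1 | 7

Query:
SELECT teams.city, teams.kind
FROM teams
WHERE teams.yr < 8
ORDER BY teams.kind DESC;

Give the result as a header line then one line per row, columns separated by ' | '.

After WHERE (2 rows):
teams.city | teams.kind | teams.yr
SEA | gray | 6
DEN | blue | 3
After SELECT (2 rows):
teams.city | teams.kind
SEA | gray
DEN | blue
After ORDER BY (2 rows):
teams.city | teams.kind
SEA | gray
DEN | blue

== RESULT ==
teams.city | teams.kind
SEA | gray
DEN | blue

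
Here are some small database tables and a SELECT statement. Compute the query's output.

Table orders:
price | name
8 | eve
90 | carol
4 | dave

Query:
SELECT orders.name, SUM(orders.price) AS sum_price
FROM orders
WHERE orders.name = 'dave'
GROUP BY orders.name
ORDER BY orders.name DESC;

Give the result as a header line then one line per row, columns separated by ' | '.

After WHERE (1 rows):
orders.price | orders.name
4 | dave
After GROUP BY (1 rows):
orders.name | sum_price
dave | 4
After ORDER BY (1 rows):
orders.name | sum_price
dave | 4

== RESULT ==
orders.name | sum_price
dave | 4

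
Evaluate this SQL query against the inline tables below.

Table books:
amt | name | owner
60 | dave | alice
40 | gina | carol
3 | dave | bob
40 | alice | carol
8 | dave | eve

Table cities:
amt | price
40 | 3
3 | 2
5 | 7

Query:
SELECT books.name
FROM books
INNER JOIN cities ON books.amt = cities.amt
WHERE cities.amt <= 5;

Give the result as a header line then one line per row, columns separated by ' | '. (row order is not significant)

After JOIN cities (3 rows):
books.amt | books.name | books.owner | cities.amt | cities.price
40 | gina | carol | 40 | 3
3 | dave | bob | 3 | 2
40 | alice | carol | 40 | 3
After WHERE (1 rows):
books.amt | books.name | books.owner | cities.amt | cities.price
3 | dave | bob | 3 | 2
After SELECT (1 rows):
books.name
dave

== RESULT ==
books.name
dave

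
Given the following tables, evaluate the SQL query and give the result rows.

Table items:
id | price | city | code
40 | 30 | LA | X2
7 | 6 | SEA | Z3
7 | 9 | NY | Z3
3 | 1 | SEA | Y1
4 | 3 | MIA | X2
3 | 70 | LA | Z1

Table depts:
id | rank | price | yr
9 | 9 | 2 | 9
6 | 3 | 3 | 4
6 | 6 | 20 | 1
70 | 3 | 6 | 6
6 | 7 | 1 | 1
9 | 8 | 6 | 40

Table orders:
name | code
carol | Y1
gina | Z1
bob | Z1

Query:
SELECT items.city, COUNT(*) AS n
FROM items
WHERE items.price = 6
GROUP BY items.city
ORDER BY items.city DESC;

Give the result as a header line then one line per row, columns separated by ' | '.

== RESULT ==
items.city | n
SEA | 1

Derivation:
After WHERE (1 rows):
items.id | items.price | items.city | items.code
7 | 6 | SEA | Z3
After GROUP BY (1 rows):
items.city | n
SEA | 1
After ORDER BY (1 rows):
items.city | n
SEA | 1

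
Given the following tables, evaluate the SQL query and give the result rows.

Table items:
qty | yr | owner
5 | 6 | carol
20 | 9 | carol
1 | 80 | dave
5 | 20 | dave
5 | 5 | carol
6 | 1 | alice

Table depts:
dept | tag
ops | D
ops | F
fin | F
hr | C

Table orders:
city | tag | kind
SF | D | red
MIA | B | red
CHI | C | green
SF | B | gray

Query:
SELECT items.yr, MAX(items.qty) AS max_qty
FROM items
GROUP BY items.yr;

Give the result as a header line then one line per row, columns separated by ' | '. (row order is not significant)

== RESULT ==
items.yr | max_qty
6 | 5
9 | 20
80 | 1
20 | 5
5 | 5
1 | 6

Derivation:
After GROUP BY (6 rows):
items.yr | max_qty
6 | 5
9 | 20
80 | 1
20 | 5
5 | 5
1 | 6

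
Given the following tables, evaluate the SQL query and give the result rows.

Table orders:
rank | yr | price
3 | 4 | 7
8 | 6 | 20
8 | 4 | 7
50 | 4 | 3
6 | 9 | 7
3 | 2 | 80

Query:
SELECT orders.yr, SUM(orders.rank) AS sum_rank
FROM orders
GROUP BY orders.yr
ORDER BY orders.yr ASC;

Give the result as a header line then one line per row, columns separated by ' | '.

== RESULT ==
orders.yr | sum_rank
2 | 3
4 | 61
6 | 8
9 | 6

Derivation:
After GROUP BY (4 rows):
orders.yr | sum_rank
4 | 61
6 | 8
9 | 6
2 | 3
After ORDER BY (4 rows):
orders.yr | sum_rank
2 | 3
4 | 61
6 | 8
9 | 6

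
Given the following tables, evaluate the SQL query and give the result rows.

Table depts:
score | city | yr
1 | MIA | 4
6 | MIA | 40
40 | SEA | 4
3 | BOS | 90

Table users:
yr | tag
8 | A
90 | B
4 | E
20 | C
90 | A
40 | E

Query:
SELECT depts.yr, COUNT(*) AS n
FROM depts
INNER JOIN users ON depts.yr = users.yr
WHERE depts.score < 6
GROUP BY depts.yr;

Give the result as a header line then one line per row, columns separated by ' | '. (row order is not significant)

== RESULT ==
depts.yr | n
4 | 1
90 | 2

Derivation:
After JOIN users (5 rows):
depts.score | depts.city | depts.yr | users.yr | users.tag
1 | MIA | 4 | 4 | E
6 | MIA | 40 | 40 | E
40 | SEA | 4 | 4 | E
3 | BOS | 90 | 90 | B
3 | BOS | 90 | 90 | A
After WHERE (3 rows):
depts.score | depts.city | depts.yr | users.yr | users.tag
1 | MIA | 4 | 4 | E
3 | BOS | 90 | 90 | B
3 | BOS | 90 | 90 | A
After GROUP BY (2 rows):
depts.yr | n
4 | 1
90 | 2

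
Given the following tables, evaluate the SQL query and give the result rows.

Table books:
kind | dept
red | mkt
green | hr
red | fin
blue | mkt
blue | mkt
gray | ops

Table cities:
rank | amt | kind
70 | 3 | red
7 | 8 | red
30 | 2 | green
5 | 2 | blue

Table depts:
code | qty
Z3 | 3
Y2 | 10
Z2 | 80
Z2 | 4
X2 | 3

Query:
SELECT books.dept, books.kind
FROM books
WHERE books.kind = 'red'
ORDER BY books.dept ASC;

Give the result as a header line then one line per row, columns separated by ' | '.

After WHERE (2 rows):
books.kind | books.dept
red | mkt
red | fin
After SELECT (2 rows):
books.dept | books.kind
mkt | red
fin | red
After ORDER BY (2 rows):
books.dept | books.kind
fin | red
mkt | red

== RESULT ==
books.dept | books.kind
fin | red
mkt | red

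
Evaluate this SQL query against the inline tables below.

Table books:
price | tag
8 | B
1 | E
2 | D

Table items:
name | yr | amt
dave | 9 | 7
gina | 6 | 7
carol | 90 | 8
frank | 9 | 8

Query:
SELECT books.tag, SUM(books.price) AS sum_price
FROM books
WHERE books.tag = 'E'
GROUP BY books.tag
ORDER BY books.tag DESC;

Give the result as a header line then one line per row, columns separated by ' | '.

== RESULT ==
books.tag | sum_price
E | 1

Derivation:
After WHERE (1 rows):
books.price | books.tag
1 | E
After GROUP BY (1 rows):
books.tag | sum_price
E | 1
After ORDER BY (1 rows):
books.tag | sum_price
E | 1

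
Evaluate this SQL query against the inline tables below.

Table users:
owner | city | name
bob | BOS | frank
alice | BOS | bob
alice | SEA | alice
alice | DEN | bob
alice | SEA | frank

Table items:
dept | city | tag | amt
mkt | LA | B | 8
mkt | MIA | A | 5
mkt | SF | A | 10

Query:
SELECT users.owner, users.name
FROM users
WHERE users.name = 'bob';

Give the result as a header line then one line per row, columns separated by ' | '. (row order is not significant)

== RESULT ==
users.owner | users.name
alice | bob
alice | bob

Derivation:
After WHERE (2 rows):
users.owner | users.city | users.name
alice | BOS | bob
alice | DEN | bob
After SELECT (2 rows):
users.owner | users.name
alice | bob
alice | bob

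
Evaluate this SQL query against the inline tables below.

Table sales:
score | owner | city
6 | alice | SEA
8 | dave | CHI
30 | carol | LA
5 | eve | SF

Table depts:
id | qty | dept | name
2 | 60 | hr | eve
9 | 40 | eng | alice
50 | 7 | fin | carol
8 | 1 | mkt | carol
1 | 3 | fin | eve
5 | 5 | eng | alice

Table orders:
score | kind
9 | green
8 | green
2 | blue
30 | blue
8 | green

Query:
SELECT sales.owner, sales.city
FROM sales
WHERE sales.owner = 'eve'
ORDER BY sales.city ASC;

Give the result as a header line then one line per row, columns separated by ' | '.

After WHERE (1 rows):
sales.score | sales.owner | sales.city
5 | eve | SF
After SELECT (1 rows):
sales.owner | sales.city
eve | SF
After ORDER BY (1 rows):
sales.owner | sales.city
eve | SF

== RESULT ==
sales.owner | sales.city
eve | SF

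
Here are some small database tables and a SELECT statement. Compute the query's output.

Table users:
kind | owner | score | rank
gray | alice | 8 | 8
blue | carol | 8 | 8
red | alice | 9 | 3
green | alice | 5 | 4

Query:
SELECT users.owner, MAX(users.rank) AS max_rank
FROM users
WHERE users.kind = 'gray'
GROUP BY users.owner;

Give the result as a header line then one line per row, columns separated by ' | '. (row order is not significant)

== RESULT ==
users.owner | max_rank
alice | 8

Derivation:
After WHERE (1 rows):
users.kind | users.owner | users.score | users.rank
gray | alice | 8 | 8
After GROUP BY (1 rows):
users.owner | max_rank
alice | 8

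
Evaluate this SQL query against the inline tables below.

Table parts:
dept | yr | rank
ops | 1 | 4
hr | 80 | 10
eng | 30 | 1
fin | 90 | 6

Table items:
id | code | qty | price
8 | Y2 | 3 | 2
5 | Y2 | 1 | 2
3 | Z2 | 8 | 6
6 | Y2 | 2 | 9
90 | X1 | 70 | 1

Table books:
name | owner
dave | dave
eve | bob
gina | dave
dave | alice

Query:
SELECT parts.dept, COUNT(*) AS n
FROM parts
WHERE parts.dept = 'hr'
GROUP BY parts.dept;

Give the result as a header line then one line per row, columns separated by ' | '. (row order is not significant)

After WHERE (1 rows):
parts.dept | parts.yr | parts.rank
hr | 80 | 10
After GROUP BY (1 rows):
parts.dept | n
hr | 1

== RESULT ==
parts.dept | n
hr | 1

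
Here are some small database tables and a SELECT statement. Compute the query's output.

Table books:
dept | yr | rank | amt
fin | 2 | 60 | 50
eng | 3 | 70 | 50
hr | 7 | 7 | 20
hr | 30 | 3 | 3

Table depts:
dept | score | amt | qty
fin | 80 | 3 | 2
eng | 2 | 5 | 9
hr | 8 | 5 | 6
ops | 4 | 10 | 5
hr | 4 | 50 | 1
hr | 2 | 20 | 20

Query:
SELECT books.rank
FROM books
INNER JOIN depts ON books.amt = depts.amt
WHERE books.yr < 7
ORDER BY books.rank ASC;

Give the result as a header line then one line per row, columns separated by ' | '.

== RESULT ==
books.rank
60
70

Derivation:
After JOIN depts (4 rows):
books.dept | books.yr | books.rank | books.amt | depts.dept | depts.score | depts.amt | depts.qty
fin | 2 | 60 | 50 | hr | 4 | 50 | 1
eng | 3 | 70 | 50 | hr | 4 | 50 | 1
hr | 7 | 7 | 20 | hr | 2 | 20 | 20
hr | 30 | 3 | 3 | fin | 80 | 3 | 2
After WHERE (2 rows):
books.dept | books.yr | books.rank | books.amt | depts.dept | depts.score | depts.amt | depts.qty
fin | 2 | 60 | 50 | hr | 4 | 50 | 1
eng | 3 | 70 | 50 | hr | 4 | 50 | 1
After SELECT (2 rows):
books.rank
60
70
After ORDER BY (2 rows):
books.rank
60
70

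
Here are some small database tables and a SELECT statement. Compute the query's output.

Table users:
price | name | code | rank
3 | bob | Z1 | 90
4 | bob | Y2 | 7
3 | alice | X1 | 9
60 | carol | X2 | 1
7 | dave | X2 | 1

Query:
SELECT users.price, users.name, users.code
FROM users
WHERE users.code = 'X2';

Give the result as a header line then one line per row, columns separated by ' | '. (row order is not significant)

After WHERE (2 rows):
users.price | users.name | users.code | users.rank
60 | carol | X2 | 1
7 | dave | X2 | 1
After SELECT (2 rows):
users.price | users.name | users.code
60 | carol | X2
7 | dave | X2

== RESULT ==
users.price | users.name | users.code
60 | carol | X2
7 | dave | X2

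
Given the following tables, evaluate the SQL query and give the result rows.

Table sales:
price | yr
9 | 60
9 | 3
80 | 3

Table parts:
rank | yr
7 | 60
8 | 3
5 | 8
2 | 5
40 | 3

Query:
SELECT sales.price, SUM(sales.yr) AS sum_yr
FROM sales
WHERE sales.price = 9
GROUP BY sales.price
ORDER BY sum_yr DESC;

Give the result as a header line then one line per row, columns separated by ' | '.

== RESULT ==
sales.price | sum_yr
9 | 63

Derivation:
After WHERE (2 rows):
sales.price | sales.yr
9 | 60
9 | 3
After GROUP BY (1 rows):
sales.price | sum_yr
9 | 63
After ORDER BY (1 rows):
sales.price | sum_yr
9 | 63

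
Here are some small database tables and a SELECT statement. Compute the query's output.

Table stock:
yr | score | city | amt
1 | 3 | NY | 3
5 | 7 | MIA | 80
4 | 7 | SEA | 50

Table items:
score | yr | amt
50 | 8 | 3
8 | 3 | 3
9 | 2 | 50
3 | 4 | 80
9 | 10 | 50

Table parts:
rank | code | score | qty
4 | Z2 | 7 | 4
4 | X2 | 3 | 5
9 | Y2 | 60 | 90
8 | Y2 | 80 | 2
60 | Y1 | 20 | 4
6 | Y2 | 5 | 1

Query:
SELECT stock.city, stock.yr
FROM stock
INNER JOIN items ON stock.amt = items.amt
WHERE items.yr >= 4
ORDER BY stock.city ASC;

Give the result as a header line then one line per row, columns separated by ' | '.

== RESULT ==
stock.city | stock.yr
MIA | 5
NY | 1
SEA | 4

Derivation:
After JOIN items (5 rows):
stock.yr | stock.score | stock.city | stock.amt | items.score | items.yr | items.amt
1 | 3 | NY | 3 | 50 | 8 | 3
1 | 3 | NY | 3 | 8 | 3 | 3
5 | 7 | MIA | 80 | 3 | 4 | 80
4 | 7 | SEA | 50 | 9 | 2 | 50
4 | 7 | SEA | 50 | 9 | 10 | 50
After WHERE (3 rows):
stock.yr | stock.score | stock.city | stock.amt | items.score | items.yr | items.amt
1 | 3 | NY | 3 | 50 | 8 | 3
5 | 7 | MIA | 80 | 3 | 4 | 80
4 | 7 | SEA | 50 | 9 | 10 | 50
After SELECT (3 rows):
stock.city | stock.yr
NY | 1
MIA | 5
SEA | 4
After ORDER BY (3 rows):
stock.city | stock.yr
MIA | 5
NY | 1
SEA | 4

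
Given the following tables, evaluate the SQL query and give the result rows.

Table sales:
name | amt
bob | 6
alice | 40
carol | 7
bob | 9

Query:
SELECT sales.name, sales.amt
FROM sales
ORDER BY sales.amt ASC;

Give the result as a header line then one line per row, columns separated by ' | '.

== RESULT ==
sales.name | sales.amt
bob | 6
carol | 7
bob | 9
alice | 40

Derivation:
After SELECT (4 rows):
sales.name | sales.amt
bob | 6
alice | 40
carol | 7
bob | 9
After ORDER BY (4 rows):
sales.name | sales.amt
bob | 6
carol | 7
bob | 9
alice | 40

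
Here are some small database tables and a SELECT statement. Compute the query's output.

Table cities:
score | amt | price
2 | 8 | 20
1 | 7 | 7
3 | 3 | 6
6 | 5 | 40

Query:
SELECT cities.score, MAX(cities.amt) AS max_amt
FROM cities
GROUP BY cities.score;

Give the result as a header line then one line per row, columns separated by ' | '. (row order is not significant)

After GROUP BY (4 rows):
cities.score | max_amt
2 | 8
1 | 7
3 | 3
6 | 5

== RESULT ==
cities.score | max_amt
2 | 8
1 | 7
3 | 3
6 | 5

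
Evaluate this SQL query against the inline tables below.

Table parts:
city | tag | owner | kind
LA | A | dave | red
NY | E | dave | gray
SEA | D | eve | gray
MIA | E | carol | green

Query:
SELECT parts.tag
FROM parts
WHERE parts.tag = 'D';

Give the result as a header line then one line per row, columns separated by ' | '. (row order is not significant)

After WHERE (1 rows):
parts.city | parts.tag | parts.owner | parts.kind
SEA | D | eve | gray
After SELECT (1 rows):
parts.tag
D

== RESULT ==
parts.tag
D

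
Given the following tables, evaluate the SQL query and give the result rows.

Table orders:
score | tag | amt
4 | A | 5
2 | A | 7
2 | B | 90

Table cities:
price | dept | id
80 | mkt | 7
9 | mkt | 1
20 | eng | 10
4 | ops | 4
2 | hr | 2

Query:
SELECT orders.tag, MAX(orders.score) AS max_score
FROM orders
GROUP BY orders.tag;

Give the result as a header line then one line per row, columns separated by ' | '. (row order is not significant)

After GROUP BY (2 rows):
orders.tag | max_score
A | 4
B | 2

== RESULT ==
orders.tag | max_score
A | 4
B | 2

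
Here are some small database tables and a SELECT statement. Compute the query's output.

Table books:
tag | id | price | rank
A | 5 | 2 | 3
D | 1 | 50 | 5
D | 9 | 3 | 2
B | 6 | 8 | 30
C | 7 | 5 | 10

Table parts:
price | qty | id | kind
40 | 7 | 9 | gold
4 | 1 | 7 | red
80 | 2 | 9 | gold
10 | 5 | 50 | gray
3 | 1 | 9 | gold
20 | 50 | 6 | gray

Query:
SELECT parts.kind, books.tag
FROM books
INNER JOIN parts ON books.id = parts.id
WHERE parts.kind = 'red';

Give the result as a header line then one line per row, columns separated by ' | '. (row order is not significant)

After JOIN parts (5 rows):
books.tag | books.id | books.price | books.rank | parts.price | parts.qty | parts.id | parts.kind
D | 9 | 3 | 2 | 40 | 7 | 9 | gold
D | 9 | 3 | 2 | 80 | 2 | 9 | gold
D | 9 | 3 | 2 | 3 | 1 | 9 | gold
B | 6 | 8 | 30 | 20 | 50 | 6 | gray
C | 7 | 5 | 10 | 4 | 1 | 7 | red
After WHERE (1 rows):
books.tag | books.id | books.price | books.rank | parts.price | parts.qty | parts.id | parts.kind
C | 7 | 5 | 10 | 4 | 1 | 7 | red
After SELECT (1 rows):
parts.kind | books.tag
red | C

== RESULT ==
parts.kind | books.tag
red | C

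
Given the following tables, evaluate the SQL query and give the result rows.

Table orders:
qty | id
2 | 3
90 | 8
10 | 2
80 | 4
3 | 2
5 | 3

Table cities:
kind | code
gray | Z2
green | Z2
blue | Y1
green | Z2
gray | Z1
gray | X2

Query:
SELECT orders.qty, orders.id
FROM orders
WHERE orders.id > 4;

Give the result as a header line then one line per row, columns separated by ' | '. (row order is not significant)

After WHERE (1 rows):
orders.qty | orders.id
90 | 8
After SELECT (1 rows):
orders.qty | orders.id
90 | 8

== RESULT ==
orders.qty | orders.id
90 | 8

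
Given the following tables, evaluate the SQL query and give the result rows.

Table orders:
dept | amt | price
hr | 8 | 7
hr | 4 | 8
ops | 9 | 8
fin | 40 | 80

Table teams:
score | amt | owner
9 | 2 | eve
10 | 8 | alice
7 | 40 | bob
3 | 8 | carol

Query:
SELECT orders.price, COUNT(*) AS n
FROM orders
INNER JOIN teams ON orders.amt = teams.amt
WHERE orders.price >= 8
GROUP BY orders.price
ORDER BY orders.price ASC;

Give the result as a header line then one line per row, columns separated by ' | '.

== RESULT ==
orders.price | n
80 | 1

Derivation:
After JOIN teams (3 rows):
orders.dept | orders.amt | orders.price | teams.score | teams.amt | teams.owner
hr | 8 | 7 | 10 | 8 | alice
hr | 8 | 7 | 3 | 8 | carol
fin | 40 | 80 | 7 | 40 | bob
After WHERE (1 rows):
orders.dept | orders.amt | orders.price | teams.score | teams.amt | teams.owner
fin | 40 | 80 | 7 | 40 | bob
After GROUP BY (1 rows):
orders.price | n
80 | 1
After ORDER BY (1 rows):
orders.price | n
80 | 1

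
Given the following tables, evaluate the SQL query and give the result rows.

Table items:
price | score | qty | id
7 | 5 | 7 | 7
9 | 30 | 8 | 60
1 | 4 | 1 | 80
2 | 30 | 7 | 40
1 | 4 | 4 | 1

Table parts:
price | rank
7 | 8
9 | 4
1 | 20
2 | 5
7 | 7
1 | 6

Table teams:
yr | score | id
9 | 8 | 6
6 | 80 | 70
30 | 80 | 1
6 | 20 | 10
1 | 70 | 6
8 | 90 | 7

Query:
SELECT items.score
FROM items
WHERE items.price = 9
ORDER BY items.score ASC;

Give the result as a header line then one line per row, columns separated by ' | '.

After WHERE (1 rows):
items.price | items.score | items.qty | items.id
9 | 30 | 8 | 60
After SELECT (1 rows):
items.score
30
After ORDER BY (1 rows):
items.score
30

== RESULT ==
items.score
30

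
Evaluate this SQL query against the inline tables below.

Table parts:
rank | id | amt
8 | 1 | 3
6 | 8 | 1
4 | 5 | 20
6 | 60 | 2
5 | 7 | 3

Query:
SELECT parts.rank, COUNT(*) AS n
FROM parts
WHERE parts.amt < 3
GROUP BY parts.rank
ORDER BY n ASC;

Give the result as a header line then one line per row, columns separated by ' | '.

== RESULT ==
parts.rank | n
6 | 2

Derivation:
After WHERE (2 rows):
parts.rank | parts.id | parts.amt
6 | 8 | 1
6 | 60 | 2
After GROUP BY (1 rows):
parts.rank | n
6 | 2
After ORDER BY (1 rows):
parts.rank | n
6 | 2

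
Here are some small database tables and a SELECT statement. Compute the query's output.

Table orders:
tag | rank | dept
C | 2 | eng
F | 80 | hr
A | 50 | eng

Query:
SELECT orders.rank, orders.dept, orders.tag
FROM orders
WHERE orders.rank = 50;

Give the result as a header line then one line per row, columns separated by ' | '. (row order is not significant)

== RESULT ==
orders.rank | orders.dept | orders.tag
50 | eng | A

Derivation:
After WHERE (1 rows):
orders.tag | orders.rank | orders.dept
A | 50 | eng
After SELECT (1 rows):
orders.rank | orders.dept | orders.tag
50 | eng | A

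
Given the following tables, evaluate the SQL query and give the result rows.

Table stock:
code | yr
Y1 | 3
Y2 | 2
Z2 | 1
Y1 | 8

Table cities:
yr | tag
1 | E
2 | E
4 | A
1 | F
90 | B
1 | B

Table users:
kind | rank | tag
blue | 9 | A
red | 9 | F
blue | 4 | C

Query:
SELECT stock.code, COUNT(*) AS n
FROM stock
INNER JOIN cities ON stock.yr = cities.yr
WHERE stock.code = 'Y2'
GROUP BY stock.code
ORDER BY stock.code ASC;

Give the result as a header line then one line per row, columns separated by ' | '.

After JOIN cities (4 rows):
stock.code | stock.yr | cities.yr | cities.tag
Y2 | 2 | 2 | E
Z2 | 1 | 1 | E
Z2 | 1 | 1 | F
Z2 | 1 | 1 | B
After WHERE (1 rows):
stock.code | stock.yr | cities.yr | cities.tag
Y2 | 2 | 2 | E
After GROUP BY (1 rows):
stock.code | n
Y2 | 1
After ORDER BY (1 rows):
stock.code | n
Y2 | 1

== RESULT ==
stock.code | n
Y2 | 1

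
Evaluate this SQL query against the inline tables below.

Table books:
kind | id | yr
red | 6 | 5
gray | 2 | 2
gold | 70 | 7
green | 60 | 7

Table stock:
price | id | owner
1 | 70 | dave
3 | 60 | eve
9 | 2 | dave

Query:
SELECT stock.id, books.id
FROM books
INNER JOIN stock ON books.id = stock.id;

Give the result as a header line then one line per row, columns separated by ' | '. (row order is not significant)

== RESULT ==
stock.id | books.id
2 | 2
70 | 70
60 | 60

Derivation:
After JOIN stock (3 rows):
books.kind | books.id | books.yr | stock.price | stock.id | stock.owner
gray | 2 | 2 | 9 | 2 | dave
gold | 70 | 7 | 1 | 70 | dave
green | 60 | 7 | 3 | 60 | eve
After SELECT (3 rows):
stock.id | books.id
2 | 2
70 | 70
60 | 60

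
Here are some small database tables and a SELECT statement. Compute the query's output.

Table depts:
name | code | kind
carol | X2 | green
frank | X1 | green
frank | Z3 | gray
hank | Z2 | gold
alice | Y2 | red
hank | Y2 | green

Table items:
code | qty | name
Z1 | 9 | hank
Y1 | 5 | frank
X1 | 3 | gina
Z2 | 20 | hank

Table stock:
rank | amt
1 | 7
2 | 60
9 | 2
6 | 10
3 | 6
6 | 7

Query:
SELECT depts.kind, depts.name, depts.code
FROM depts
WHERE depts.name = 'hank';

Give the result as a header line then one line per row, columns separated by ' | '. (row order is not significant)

== RESULT ==
depts.kind | depts.name | depts.code
gold | hank | Z2
green | hank | Y2

Derivation:
After WHERE (2 rows):
depts.name | depts.code | depts.kind
hank | Z2 | gold
hank | Y2 | green
After SELECT (2 rows):
depts.kind | depts.name | depts.code
gold | hank | Z2
green | hank | Y2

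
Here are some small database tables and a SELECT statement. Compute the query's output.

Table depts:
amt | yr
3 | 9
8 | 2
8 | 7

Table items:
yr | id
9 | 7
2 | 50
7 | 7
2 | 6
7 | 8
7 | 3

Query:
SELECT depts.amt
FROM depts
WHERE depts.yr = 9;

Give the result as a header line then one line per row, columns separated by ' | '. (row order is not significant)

== RESULT ==
depts.amt
3

Derivation:
After WHERE (1 rows):
depts.amt | depts.yr
3 | 9
After SELECT (1 rows):
depts.amt
3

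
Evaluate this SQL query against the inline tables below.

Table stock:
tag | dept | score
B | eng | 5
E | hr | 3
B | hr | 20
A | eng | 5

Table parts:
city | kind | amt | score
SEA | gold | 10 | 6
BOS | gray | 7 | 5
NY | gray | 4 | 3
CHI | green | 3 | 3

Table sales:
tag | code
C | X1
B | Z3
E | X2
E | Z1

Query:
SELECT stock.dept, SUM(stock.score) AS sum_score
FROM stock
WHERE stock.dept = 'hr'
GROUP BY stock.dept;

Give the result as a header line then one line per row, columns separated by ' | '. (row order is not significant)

== RESULT ==
stock.dept | sum_score
hr | 23

Derivation:
After WHERE (2 rows):
stock.tag | stock.dept | stock.score
E | hr | 3
B | hr | 20
After GROUP BY (1 rows):
stock.dept | sum_score
hr | 23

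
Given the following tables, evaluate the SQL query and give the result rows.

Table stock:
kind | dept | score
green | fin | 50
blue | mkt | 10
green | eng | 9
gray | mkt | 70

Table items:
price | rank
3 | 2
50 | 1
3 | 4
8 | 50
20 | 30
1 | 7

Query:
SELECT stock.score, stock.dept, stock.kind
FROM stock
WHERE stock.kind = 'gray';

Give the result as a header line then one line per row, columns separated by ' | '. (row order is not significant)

After WHERE (1 rows):
stock.kind | stock.dept | stock.score
gray | mkt | 70
After SELECT (1 rows):
stock.score | stock.dept | stock.kind
70 | mkt | gray

== RESULT ==
stock.score | stock.dept | stock.kind
70 | mkt | gray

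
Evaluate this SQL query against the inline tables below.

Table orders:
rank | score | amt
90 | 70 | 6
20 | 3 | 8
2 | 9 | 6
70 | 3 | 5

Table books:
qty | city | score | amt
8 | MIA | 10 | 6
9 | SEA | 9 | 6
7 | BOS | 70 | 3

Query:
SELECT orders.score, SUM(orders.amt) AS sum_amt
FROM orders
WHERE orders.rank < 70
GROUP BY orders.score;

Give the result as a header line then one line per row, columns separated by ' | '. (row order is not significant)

== RESULT ==
orders.score | sum_amt
3 | 8
9 | 6

Derivation:
After WHERE (2 rows):
orders.rank | orders.score | orders.amt
20 | 3 | 8
2 | 9 | 6
After GROUP BY (2 rows):
orders.score | sum_amt
3 | 8
9 | 6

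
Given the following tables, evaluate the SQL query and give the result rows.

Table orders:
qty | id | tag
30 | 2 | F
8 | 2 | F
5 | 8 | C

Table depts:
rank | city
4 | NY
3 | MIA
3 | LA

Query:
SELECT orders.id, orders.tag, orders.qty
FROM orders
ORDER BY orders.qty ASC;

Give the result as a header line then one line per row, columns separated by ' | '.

After SELECT (3 rows):
orders.id | orders.tag | orders.qty
2 | F | 30
2 | F | 8
8 | C | 5
After ORDER BY (3 rows):
orders.id | orders.tag | orders.qty
8 | C | 5
2 | F | 8
2 | F | 30

== RESULT ==
orders.id | orders.tag | orders.qty
8 | C | 5
2 | F | 8
2 | F | 30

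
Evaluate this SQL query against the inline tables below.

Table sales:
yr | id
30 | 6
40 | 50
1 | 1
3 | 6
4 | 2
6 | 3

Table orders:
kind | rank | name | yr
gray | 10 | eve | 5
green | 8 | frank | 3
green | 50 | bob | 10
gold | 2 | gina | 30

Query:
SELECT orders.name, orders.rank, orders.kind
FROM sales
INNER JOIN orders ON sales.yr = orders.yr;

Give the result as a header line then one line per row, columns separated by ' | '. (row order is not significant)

After JOIN orders (2 rows):
sales.yr | sales.id | orders.kind | orders.rank | orders.name | orders.yr
30 | 6 | gold | 2 | gina | 30
3 | 6 | green | 8 | frank | 3
After SELECT (2 rows):
orders.name | orders.rank | orders.kind
gina | 2 | gold
frank | 8 | green

== RESULT ==
orders.name | orders.rank | orders.kind
gina | 2 | gold
frank | 8 | green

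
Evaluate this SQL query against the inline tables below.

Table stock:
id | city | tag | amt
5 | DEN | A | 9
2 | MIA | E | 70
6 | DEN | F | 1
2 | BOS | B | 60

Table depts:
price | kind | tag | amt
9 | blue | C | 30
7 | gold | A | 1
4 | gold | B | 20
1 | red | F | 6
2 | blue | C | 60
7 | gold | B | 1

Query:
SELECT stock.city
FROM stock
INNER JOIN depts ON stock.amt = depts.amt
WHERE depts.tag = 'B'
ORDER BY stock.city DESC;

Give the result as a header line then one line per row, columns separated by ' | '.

After JOIN depts (3 rows):
stock.id | stock.city | stock.tag | stock.amt | depts.price | depts.kind | depts.tag | depts.amt
6 | DEN | F | 1 | 7 | gold | A | 1
6 | DEN | F | 1 | 7 | gold | B | 1
2 | BOS | B | 60 | 2 | blue | C | 60
After WHERE (1 rows):
stock.id | stock.city | stock.tag | stock.amt | depts.price | depts.kind | depts.tag | depts.amt
6 | DEN | F | 1 | 7 | gold | B | 1
After SELECT (1 rows):
stock.city
DEN
After ORDER BY (1 rows):
stock.city
DEN

== RESULT ==
stock.city
DEN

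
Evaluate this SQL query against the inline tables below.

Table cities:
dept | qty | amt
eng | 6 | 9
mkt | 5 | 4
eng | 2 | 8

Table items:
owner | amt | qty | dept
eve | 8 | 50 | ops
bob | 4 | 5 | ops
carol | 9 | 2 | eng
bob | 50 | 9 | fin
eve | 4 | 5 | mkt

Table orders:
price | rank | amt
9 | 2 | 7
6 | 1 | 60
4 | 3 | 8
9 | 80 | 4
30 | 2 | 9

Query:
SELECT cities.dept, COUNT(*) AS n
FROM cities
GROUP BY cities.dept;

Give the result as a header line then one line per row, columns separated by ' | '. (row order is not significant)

== RESULT ==
cities.dept | n
eng | 2
mkt | 1

Derivation:
After GROUP BY (2 rows):
cities.dept | n
eng | 2
mkt | 1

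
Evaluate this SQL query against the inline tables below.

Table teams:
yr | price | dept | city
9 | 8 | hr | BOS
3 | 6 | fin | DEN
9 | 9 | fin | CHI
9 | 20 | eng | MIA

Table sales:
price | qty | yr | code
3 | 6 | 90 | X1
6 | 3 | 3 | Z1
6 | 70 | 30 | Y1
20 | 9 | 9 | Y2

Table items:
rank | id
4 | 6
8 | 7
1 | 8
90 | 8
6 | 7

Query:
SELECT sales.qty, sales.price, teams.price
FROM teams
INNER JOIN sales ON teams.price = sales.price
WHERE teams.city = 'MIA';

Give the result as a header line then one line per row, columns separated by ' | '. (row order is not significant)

== RESULT ==
sales.qty | sales.price | teams.price
9 | 20 | 20

Derivation:
After JOIN sales (3 rows):
teams.yr | teams.price | teams.dept | teams.city | sales.price | sales.qty | sales.yr | sales.code
3 | 6 | fin | DEN | 6 | 3 | 3 | Z1
3 | 6 | fin | DEN | 6 | 70 | 30 | Y1
9 | 20 | eng | MIA | 20 | 9 | 9 | Y2
After WHERE (1 rows):
teams.yr | teams.price | teams.dept | teams.city | sales.price | sales.qty | sales.yr | sales.code
9 | 20 | eng | MIA | 20 | 9 | 9 | Y2
After SELECT (1 rows):
sales.qty | sales.price | teams.price
9 | 20 | 20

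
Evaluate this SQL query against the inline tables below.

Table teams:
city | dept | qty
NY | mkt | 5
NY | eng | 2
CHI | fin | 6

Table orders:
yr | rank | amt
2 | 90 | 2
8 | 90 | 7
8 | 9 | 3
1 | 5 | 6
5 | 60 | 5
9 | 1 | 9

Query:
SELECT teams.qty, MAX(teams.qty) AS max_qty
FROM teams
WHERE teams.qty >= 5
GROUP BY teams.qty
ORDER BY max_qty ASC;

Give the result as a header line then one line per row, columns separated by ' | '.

== RESULT ==
teams.qty | max_qty
5 | 5
6 | 6

Derivation:
After WHERE (2 rows):
teams.city | teams.dept | teams.qty
NY | mkt | 5
CHI | fin | 6
After GROUP BY (2 rows):
teams.qty | max_qty
5 | 5
6 | 6
After ORDER BY (2 rows):
teams.qty | max_qty
5 | 5
6 | 6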